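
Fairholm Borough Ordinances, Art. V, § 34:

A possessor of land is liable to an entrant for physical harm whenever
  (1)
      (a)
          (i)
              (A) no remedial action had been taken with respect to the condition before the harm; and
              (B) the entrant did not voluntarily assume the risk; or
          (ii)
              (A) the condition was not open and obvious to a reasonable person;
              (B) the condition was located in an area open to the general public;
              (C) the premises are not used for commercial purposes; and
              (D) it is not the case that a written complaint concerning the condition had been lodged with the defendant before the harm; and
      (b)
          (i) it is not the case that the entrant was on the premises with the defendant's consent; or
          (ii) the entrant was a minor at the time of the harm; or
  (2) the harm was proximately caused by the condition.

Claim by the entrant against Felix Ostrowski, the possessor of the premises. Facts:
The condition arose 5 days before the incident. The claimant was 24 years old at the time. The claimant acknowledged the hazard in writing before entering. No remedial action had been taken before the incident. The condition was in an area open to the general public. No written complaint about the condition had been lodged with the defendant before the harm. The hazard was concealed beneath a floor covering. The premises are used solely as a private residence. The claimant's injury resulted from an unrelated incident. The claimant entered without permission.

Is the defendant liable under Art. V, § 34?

Yes — liable.

(A) no remedial action — satisfied.
(B) no assumed risk — fails.
(i): T AND F → false.
(A) not open/obvious — holds.
(B) public area — met.
(C) not (commercial use) — met.
(D) not (complaint lodged) — satisfied.
(ii) = T AND T AND T AND T = true.
So (a) is satisfied (F OR T).
(i) not (consent to enter) — holds.
(ii) entrant a minor — fails.
So (b) is satisfied (T OR F).
(1) = T AND T = true.
(2) proximate cause — not satisfied.
Overall = T OR F = true.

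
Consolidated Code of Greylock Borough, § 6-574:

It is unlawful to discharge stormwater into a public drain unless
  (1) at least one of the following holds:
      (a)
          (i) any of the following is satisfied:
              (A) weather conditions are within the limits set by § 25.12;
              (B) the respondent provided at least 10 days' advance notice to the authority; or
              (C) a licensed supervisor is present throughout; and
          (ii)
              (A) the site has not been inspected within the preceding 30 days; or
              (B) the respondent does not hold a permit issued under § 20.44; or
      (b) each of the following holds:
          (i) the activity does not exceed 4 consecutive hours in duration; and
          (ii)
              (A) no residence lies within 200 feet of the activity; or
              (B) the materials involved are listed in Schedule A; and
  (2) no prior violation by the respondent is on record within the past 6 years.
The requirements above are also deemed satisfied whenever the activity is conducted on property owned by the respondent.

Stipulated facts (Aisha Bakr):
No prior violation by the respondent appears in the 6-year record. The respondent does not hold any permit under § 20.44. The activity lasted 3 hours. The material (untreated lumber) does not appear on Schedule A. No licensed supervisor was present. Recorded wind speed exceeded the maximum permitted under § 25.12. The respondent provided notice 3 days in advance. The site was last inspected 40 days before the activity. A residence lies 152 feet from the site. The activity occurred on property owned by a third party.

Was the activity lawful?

No — unlawful.

(A) weather ok — fails.
(B) ≥10 days' notice — not satisfied.
(C) supervisor present — fails.
(i) = F OR F OR F = false.
(A) not (site inspected) — satisfied.
(B) not (holds permit) — satisfied.
(ii): T OR T → true.
(a): F AND T → false.
(i) ≤ 4 hrs duration — holds.
(A) no residence in 200 ft — fails.
(B) Schedule A material — not met.
(ii) = F OR F = false.
(b): T AND F → false.
So (1) is not satisfied (F OR F).
(2) no prior violation — satisfied.
Overall: F AND T → false.
Exception (own property) — not satisfied.
Result: main false OR exception false → false.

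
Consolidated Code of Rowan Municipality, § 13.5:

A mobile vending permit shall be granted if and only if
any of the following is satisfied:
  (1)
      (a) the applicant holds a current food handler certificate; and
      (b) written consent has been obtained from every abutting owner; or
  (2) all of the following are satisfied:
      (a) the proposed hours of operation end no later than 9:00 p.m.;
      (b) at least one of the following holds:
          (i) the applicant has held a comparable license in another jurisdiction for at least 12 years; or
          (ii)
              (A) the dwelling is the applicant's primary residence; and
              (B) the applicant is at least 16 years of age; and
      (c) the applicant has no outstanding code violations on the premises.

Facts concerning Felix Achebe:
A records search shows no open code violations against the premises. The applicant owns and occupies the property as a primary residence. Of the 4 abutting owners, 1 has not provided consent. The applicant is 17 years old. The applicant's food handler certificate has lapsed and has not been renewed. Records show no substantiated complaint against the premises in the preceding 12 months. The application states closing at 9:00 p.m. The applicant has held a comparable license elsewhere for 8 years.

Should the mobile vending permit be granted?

(a) food handler cert. — not met.
(b) all abutters consent — fails.
(1): F AND F → false.
(a) closes by 9 p.m. — holds.
(i) prior license ≥ 12 yr — not met.
(A) primary residence — met.
(B) age ≥ 16 — met.
So (ii) is satisfied (T AND T).
(b): F OR T → true.
(c) no code violations — met.
So (2) is satisfied (T AND T AND T).
Overall: F OR T → true.

Yes — granted.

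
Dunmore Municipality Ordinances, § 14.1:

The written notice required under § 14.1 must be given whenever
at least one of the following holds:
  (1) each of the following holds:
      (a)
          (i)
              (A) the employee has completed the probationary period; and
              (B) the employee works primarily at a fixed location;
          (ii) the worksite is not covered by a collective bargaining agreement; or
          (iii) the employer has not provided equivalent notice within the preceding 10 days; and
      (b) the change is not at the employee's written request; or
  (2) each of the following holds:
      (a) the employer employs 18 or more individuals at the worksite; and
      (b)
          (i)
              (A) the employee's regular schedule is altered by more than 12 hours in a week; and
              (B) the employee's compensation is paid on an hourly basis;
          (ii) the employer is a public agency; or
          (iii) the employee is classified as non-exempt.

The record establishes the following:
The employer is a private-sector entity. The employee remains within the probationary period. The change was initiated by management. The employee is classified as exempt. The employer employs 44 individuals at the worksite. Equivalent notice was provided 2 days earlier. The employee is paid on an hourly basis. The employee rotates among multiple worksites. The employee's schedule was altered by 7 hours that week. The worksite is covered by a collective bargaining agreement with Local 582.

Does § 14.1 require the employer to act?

(A) past probation — fails.
(B) fixed location — not satisfied.
So (i) is not satisfied (F AND F).
(ii) no CBA — not satisfied.
(iii) no recent notice — not satisfied.
(a): F OR F OR F → false.
(b) not employee-requested — holds.
(1): F AND T → false.
(a) ≥ 18 at site — met.
(A) schedule shift > 12h — not met.
(B) hourly-paid — holds.
(i): F AND T → false.
(ii) public agency — not met.
(iii) non-exempt — not satisfied.
(b): F OR F OR F → false.
(2) = T AND F = false.
Overall: F OR F → false.

No — not required.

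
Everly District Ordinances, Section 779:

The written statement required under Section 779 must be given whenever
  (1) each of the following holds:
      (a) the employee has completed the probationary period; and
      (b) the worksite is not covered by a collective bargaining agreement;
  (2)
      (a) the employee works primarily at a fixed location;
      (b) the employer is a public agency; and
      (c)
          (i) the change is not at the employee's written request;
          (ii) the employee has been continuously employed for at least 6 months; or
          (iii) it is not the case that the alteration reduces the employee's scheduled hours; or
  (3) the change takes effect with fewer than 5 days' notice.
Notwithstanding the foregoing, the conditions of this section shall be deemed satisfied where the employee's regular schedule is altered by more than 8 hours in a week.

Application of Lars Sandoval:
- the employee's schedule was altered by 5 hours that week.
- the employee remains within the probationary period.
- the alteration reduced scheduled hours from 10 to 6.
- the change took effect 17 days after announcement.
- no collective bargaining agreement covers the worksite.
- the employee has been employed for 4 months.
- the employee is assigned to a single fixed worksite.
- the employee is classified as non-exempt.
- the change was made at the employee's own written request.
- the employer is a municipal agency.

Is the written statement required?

(a) past probation — not satisfied.
(b) no CBA — met.
(1) = F AND T = false.
(a) fixed location — holds.
(b) public agency — holds.
(i) not employee-requested — not satisfied.
(ii) tenure ≥ 6 mo. — not met.
(iii) not (hours reduced) — not met.
So (c) is not satisfied (F OR F OR F).
So (2) is not satisfied (T AND T AND F).
(3) < 5 days' notice — not met.
So Overall is not satisfied (F OR F OR F).
Exception (schedule shift > 8h) — not satisfied.
Result: main false OR exception false → false.

No — not required.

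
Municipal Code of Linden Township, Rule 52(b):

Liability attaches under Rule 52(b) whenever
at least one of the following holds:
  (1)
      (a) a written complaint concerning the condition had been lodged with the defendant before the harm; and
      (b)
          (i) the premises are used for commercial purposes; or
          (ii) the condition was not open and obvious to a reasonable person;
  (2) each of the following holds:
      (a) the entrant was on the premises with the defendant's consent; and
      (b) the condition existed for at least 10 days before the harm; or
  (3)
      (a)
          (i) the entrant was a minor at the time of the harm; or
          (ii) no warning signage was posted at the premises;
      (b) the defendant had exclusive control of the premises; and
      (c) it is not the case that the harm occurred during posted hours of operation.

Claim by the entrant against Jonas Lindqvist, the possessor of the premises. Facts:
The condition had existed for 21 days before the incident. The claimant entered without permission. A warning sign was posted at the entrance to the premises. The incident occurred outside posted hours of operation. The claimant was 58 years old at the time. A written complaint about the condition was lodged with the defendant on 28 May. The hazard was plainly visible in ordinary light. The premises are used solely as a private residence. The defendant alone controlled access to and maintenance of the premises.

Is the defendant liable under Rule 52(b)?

No — not liable.

(a) complaint lodged — satisfied.
(i) commercial use — fails.
(ii) not open/obvious — not satisfied.
So (b) is not satisfied (F OR F).
So (1) is not satisfied (T AND F).
(a) consent to enter — fails.
(b) condition ≥10 days old — met.
(2) = F AND T = false.
(i) entrant a minor — fails.
(ii) no signage posted — fails.
(a) = F OR F = false.
(b) exclusive control — holds.
(c) not (during posted hours) — met.
(3): F AND T AND T → false.
Overall: F OR F OR F → false.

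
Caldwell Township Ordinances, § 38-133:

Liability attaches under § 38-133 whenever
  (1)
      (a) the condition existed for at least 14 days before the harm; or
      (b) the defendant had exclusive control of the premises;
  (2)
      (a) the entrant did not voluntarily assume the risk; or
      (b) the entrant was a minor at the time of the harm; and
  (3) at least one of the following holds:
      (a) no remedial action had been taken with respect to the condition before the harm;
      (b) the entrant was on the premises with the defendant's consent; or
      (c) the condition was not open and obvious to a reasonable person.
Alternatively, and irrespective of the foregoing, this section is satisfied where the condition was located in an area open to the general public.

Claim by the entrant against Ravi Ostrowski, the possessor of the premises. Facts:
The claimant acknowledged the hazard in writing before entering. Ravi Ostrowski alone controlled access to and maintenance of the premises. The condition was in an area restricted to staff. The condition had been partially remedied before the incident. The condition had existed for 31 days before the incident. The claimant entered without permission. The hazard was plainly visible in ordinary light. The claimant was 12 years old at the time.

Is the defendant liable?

No — not liable.

(a) condition ≥14 days old — met.
(b) exclusive control — met.
(1) = T OR T = true.
(a) no assumed risk — fails.
(b) entrant a minor — holds.
(2) = F OR T = true.
(a) no remedial action — not met.
(b) consent to enter — not met.
(c) not open/obvious — not met.
So (3) is not satisfied (F OR F OR F).
Overall: T AND T AND F → false.
Exception (public area) — not satisfied.
Result: main false OR exception false → false.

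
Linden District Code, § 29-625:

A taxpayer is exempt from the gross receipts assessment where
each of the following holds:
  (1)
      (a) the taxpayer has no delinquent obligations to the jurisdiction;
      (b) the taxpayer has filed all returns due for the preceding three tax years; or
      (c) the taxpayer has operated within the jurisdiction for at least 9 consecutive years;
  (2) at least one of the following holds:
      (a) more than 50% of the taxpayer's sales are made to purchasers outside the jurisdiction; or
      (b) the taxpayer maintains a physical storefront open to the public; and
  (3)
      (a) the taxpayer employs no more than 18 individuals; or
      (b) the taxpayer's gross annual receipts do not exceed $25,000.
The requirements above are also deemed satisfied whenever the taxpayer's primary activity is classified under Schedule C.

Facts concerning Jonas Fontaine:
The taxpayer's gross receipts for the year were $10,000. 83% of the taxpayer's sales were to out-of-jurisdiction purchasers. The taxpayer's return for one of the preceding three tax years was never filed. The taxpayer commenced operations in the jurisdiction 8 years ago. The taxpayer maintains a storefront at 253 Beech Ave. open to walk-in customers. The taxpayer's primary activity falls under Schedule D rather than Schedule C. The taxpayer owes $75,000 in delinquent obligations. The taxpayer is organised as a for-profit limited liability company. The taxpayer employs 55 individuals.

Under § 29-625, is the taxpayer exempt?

No — not exempt.

(a) no delinquency — fails.
(b) returns current — fails.
(c) ≥ 9 yrs in jurisdiction — not met.
So (1) is not satisfied (F OR F OR F).
(a) >50% out-of-jur. sales — holds.
(b) has storefront — satisfied.
So (2) is satisfied (T OR T).
(a) ≤ 18 employees — not satisfied.
(b) receipts ≤ $25,000 — met.
So (3) is satisfied (F OR T).
So Overall is not satisfied (F AND T AND T).
Exception (Schedule C activity) — not satisfied.
Result: main false OR exception false → false.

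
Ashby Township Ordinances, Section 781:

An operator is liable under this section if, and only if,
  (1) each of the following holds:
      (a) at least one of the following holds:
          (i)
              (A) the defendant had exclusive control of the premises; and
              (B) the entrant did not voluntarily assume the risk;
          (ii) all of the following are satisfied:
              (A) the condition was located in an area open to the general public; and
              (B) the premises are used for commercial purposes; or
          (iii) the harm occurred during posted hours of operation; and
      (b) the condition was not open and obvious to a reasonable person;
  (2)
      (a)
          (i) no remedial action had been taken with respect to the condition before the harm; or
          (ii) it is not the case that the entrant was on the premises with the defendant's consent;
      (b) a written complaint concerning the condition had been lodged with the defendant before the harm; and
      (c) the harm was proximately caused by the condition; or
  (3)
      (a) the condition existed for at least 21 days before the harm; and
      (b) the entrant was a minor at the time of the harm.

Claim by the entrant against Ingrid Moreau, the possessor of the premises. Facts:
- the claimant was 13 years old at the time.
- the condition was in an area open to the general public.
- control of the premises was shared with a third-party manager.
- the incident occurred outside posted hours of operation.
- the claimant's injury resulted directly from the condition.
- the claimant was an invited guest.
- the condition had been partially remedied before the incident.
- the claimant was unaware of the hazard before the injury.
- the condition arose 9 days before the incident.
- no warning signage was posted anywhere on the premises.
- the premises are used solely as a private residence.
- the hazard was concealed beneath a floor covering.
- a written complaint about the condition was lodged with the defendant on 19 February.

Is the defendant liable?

(A) exclusive control — fails.
(B) no assumed risk — holds.
(i): F AND T → false.
(A) public area — met.
(B) commercial use — fails.
(ii): T AND F → false.
(iii) during posted hours — fails.
(a) = F OR F OR F = false.
(b) not open/obvious — met.
So (1) is not satisfied (F AND T).
(i) no remedial action — fails.
(ii) not (consent to enter) — not met.
(a) = F OR F = false.
(b) complaint lodged — holds.
(c) proximate cause — satisfied.
So (2) is not satisfied (F AND T AND T).
(a) condition ≥21 days old — not met.
(b) entrant a minor — met.
(3) = F AND T = false.
Overall: F OR F OR F → false.

No — not liable.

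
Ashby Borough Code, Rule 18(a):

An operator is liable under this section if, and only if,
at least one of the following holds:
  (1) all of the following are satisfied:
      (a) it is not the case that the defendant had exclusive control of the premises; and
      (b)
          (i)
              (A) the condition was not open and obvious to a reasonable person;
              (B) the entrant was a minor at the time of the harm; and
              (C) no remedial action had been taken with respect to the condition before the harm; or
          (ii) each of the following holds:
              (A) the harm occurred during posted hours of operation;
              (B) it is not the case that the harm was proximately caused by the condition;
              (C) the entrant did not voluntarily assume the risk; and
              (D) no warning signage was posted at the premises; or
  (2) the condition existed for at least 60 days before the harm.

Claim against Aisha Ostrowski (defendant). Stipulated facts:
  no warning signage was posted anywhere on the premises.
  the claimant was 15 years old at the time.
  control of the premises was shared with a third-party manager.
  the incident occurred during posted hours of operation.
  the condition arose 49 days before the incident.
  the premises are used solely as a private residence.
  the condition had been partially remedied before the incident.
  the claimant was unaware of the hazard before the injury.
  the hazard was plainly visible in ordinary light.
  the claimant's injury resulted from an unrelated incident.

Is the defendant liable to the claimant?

Yes — liable.

(a) not (exclusive control) — holds.
(A) not open/obvious — fails.
(B) entrant a minor — satisfied.
(C) no remedial action — not met.
So (i) is not satisfied (F AND T AND F).
(A) during posted hours — satisfied.
(B) not (proximate cause) — satisfied.
(C) no assumed risk — holds.
(D) no signage posted — holds.
So (ii) is satisfied (T AND T AND T AND T).
(b): F OR T → true.
(1): T AND T → true.
(2) condition ≥60 days old — not met.
So Overall is satisfied (T OR F).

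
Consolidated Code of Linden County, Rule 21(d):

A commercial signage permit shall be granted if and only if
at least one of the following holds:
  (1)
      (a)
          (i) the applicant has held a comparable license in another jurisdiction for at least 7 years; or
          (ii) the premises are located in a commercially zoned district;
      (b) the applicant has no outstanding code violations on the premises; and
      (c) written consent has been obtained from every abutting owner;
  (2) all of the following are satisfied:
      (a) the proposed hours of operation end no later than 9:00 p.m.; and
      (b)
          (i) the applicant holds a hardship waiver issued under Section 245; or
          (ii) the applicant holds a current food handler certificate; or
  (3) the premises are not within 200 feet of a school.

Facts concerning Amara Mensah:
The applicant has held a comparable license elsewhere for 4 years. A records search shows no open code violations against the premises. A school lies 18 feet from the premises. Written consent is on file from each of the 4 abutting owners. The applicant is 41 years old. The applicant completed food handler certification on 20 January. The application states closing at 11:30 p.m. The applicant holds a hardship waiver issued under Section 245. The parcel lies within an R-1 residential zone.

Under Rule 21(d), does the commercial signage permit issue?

(i) prior license ≥ 7 yr — fails.
(ii) commercially zoned — not satisfied.
(a): F OR F → false.
(b) no code violations — met.
(c) all abutters consent — holds.
(1): F AND T AND T → false.
(a) closes by 9 p.m. — not met.
(i) hardship waiver — met.
(ii) food handler cert. — satisfied.
(b) = T OR T = true.
(2) = F AND T = false.
(3) ≥200 ft from school — not satisfied.
So Overall is not satisfied (F OR F OR F).

No — denied.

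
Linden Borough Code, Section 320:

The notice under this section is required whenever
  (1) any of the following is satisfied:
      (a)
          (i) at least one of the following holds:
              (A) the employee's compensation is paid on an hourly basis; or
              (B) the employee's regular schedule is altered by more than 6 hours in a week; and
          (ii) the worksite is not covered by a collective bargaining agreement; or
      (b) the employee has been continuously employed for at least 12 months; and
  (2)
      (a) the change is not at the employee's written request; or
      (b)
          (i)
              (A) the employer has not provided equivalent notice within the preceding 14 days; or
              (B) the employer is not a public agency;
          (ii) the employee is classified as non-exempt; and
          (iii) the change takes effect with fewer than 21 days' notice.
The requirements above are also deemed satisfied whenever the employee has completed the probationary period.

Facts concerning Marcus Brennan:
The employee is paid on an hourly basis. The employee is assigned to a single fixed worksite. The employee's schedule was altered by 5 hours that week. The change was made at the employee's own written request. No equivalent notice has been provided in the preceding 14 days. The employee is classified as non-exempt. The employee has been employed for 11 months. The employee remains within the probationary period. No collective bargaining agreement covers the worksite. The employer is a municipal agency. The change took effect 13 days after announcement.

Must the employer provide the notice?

Yes — required.

(A) hourly-paid — holds.
(B) schedule shift > 6h — fails.
So (i) is satisfied (T OR F).
(ii) no CBA — met.
(a): T AND T → true.
(b) tenure ≥ 12 mo. — fails.
(1): T OR F → true.
(a) not employee-requested — not met.
(A) no recent notice — satisfied.
(B) not (public agency) — not met.
(i): T OR F → true.
(ii) non-exempt — satisfied.
(iii) < 21 days' notice — satisfied.
(b) = T AND T AND T = true.
(2): F OR T → true.
Overall = T AND T = true.
Exception (past probation) — not satisfied.
Result: main true OR exception false → true.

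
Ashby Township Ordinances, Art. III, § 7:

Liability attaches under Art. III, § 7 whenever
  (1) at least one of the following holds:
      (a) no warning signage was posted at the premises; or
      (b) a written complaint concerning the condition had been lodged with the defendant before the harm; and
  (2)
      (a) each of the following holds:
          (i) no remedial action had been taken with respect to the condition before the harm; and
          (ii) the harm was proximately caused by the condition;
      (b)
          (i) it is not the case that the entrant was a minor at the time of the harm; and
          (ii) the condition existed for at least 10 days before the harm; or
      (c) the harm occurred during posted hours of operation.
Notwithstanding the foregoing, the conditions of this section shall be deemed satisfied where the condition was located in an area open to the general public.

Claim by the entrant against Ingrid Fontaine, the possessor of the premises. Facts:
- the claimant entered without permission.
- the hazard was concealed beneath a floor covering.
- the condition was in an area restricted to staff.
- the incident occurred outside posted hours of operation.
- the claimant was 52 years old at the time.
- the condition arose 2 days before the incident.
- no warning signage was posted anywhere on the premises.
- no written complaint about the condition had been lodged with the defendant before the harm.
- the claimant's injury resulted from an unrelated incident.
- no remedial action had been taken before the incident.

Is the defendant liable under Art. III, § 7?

No — not liable.

(a) no signage posted — holds.
(b) complaint lodged — not met.
(1) = T OR F = true.
(i) no remedial action — holds.
(ii) proximate cause — not satisfied.
(a) = T AND F = false.
(i) not (entrant a minor) — satisfied.
(ii) condition ≥10 days old — not satisfied.
(b) = T AND F = false.
(c) during posted hours — fails.
(2): F OR F OR F → false.
So Overall is not satisfied (T AND F).
Exception (public area) — not satisfied.
Result: main false OR exception false → false.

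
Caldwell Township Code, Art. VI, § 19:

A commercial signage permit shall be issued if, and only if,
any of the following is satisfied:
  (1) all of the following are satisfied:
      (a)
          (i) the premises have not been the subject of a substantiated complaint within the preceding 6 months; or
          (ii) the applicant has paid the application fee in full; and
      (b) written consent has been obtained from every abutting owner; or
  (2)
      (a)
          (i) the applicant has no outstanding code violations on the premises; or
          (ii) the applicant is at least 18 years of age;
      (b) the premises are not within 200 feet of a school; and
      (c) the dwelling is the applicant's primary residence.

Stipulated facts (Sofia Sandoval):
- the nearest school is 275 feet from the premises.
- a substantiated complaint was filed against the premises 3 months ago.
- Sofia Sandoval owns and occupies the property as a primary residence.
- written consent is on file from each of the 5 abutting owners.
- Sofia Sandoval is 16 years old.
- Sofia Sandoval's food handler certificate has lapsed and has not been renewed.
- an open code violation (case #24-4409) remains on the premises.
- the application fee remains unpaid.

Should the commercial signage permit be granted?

No — denied.

(i) no complaint in 6 mo. — fails.
(ii) fee paid — not met.
So (a) is not satisfied (F OR F).
(b) all abutters consent — satisfied.
(1) = F AND T = false.
(i) no code violations — not satisfied.
(ii) age ≥ 18 — not satisfied.
(a) = F OR F = false.
(b) ≥200 ft from school — holds.
(c) primary residence — holds.
(2): F AND T AND T → false.
So Overall is not satisfied (F OR F).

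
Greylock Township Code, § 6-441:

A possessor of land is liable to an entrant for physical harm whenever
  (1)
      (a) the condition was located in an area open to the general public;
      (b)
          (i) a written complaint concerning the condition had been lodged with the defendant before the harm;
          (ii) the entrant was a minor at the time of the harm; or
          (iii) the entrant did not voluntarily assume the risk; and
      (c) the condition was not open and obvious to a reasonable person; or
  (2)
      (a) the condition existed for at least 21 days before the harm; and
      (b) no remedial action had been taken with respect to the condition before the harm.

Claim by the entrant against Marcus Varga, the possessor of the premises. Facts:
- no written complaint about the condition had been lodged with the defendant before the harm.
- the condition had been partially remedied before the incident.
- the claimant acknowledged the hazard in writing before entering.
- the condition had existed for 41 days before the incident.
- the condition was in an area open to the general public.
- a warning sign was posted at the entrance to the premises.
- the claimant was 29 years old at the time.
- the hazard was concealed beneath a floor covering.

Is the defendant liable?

No — not liable.

(a) public area — met.
(i) complaint lodged — not met.
(ii) entrant a minor — not met.
(iii) no assumed risk — not met.
(b): F OR F OR F → false.
(c) not open/obvious — holds.
(1): T AND F AND T → false.
(a) condition ≥21 days old — met.
(b) no remedial action — not satisfied.
So (2) is not satisfied (T AND F).
So Overall is not satisfied (F OR F).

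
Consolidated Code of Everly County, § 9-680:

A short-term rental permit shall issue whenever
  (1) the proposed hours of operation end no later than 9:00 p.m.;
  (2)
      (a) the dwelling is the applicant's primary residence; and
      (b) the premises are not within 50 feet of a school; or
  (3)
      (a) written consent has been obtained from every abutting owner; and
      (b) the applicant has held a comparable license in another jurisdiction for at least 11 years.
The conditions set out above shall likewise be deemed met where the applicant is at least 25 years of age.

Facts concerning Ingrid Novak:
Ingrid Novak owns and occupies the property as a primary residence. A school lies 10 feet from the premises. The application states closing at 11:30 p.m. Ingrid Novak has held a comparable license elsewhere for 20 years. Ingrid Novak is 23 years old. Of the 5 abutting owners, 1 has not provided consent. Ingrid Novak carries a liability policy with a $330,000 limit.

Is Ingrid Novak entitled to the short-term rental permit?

(1) closes by 9 p.m. — fails.
(a) primary residence — holds.
(b) ≥50 ft from school — not satisfied.
(2): T AND F → false.
(a) all abutters consent — not met.
(b) prior license ≥ 11 yr — satisfied.
(3) = F AND T = false.
Overall: F OR F OR F → false.
Exception (age ≥ 25) — not satisfied.
Result: main false OR exception false → false.

No — denied.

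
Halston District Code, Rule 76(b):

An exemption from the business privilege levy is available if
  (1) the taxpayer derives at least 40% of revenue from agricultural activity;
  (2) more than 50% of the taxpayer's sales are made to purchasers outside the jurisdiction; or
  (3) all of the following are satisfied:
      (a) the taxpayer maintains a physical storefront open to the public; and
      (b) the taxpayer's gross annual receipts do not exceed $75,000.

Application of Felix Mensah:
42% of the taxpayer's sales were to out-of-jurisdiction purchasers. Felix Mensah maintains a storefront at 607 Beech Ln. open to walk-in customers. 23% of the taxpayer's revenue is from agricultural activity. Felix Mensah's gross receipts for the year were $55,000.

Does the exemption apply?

(1) ≥40% agricultural — fails.
(2) >50% out-of-jur. sales — not met.
(a) has storefront — satisfied.
(b) receipts ≤ $75,000 — holds.
So (3) is satisfied (T AND T).
Overall: F OR F OR T → true.

Yes — exempt.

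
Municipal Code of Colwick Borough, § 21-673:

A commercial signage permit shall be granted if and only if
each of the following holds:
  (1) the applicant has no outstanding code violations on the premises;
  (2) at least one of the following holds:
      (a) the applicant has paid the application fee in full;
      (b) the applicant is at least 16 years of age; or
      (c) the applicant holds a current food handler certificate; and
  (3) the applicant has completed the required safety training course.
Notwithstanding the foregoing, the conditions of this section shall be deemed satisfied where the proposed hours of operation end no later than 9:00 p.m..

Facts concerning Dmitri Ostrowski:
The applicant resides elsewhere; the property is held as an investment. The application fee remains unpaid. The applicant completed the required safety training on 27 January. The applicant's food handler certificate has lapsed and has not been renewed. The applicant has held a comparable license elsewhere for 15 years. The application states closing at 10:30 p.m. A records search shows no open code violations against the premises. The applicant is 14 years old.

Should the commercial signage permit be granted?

No — denied.

(1) no code violations — holds.
(a) fee paid — fails.
(b) age ≥ 16 — fails.
(c) food handler cert. — not satisfied.
(2) = F OR F OR F = false.
(3) safety training — met.
So Overall is not satisfied (T AND F AND T).
Exception (closes by 9 p.m.) — not satisfied.
Result: main false OR exception false → false.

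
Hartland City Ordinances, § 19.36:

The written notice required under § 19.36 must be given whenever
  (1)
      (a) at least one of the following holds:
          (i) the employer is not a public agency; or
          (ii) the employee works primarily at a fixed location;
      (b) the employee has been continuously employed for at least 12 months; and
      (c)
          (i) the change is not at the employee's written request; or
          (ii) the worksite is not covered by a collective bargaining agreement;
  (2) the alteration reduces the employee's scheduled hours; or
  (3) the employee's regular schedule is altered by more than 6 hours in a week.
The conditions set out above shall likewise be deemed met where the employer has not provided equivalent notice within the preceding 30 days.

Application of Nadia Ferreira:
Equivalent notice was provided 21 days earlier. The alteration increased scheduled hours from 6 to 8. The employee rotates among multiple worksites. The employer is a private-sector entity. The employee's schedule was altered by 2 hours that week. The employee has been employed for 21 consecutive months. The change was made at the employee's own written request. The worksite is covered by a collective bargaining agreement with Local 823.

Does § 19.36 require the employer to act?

No — not required.

(i) not (public agency) — holds.
(ii) fixed location — not met.
So (a) is satisfied (T OR F).
(b) tenure ≥ 12 mo. — met.
(i) not employee-requested — fails.
(ii) no CBA — not met.
(c): F OR F → false.
(1) = T AND T AND F = false.
(2) hours reduced — fails.
(3) schedule shift > 6h — not satisfied.
Overall = F OR F OR F = false.
Exception (no recent notice) — not satisfied.
Result: main false OR exception false → false.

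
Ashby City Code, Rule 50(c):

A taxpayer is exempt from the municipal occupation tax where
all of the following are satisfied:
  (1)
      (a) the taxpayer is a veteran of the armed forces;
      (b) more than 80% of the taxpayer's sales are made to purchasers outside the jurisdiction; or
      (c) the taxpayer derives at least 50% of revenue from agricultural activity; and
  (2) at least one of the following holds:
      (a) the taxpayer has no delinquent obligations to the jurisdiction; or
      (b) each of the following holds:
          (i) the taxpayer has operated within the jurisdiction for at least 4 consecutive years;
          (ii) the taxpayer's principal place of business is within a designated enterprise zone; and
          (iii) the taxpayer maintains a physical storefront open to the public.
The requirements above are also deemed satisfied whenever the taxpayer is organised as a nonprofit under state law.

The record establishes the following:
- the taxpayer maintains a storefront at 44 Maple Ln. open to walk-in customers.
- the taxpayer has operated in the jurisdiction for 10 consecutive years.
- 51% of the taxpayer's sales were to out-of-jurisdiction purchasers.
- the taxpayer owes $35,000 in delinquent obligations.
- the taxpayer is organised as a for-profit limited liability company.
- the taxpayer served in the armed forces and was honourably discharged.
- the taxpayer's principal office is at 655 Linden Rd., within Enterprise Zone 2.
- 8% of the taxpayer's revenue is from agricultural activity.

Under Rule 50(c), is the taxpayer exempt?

Yes — exempt.

(a) veteran — holds.
(b) >80% out-of-jur. sales — not satisfied.
(c) ≥50% agricultural — fails.
(1) = T OR F OR F = true.
(a) no delinquency — not satisfied.
(i) ≥ 4 yrs in jurisdiction — met.
(ii) in enterprise zone — satisfied.
(iii) has storefront — holds.
So (b) is satisfied (T AND T AND T).
(2): F OR T → true.
So Overall is satisfied (T AND T).
Exception (nonprofit) — not satisfied.
Result: main true OR exception false → true.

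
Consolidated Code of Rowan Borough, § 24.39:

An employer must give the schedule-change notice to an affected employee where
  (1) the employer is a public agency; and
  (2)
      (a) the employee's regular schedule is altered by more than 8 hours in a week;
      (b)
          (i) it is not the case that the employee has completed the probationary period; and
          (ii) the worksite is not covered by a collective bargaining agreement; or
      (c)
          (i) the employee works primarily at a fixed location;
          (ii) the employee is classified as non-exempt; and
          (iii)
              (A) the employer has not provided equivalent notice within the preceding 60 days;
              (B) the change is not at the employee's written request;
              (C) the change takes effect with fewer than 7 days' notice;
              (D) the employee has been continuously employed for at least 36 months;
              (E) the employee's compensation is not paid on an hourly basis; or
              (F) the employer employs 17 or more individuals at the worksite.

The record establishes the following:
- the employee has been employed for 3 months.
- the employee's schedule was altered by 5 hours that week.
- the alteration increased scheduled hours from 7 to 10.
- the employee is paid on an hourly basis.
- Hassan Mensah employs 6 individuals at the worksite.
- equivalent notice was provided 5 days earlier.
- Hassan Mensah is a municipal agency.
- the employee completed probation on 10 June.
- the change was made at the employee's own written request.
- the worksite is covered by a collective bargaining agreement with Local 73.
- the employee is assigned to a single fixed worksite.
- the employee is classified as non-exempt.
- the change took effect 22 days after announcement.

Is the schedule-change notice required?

No — not required.

(1) public agency — met.
(a) schedule shift > 8h — fails.
(i) not (past probation) — not satisfied.
(ii) no CBA — fails.
(b): F AND F → false.
(i) fixed location — satisfied.
(ii) non-exempt — satisfied.
(A) no recent notice — not satisfied.
(B) not employee-requested — not satisfied.
(C) < 7 days' notice — fails.
(D) tenure ≥ 36 mo. — not satisfied.
(E) not (hourly-paid) — not satisfied.
(F) ≥ 17 at site — not satisfied.
(iii): F OR F OR F OR F OR F OR F → false.
So (c) is not satisfied (T AND T AND F).
(2): F OR F OR F → false.
So Overall is not satisfied (T AND F).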